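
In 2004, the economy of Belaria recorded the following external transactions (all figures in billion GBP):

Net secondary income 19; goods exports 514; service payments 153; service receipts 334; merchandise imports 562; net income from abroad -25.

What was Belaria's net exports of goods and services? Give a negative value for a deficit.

133

Goods balance = 514 - 562 = -48
Services balance = 334 - 153 = 181
Trade balance (goods + services) = -48 + 181 = 133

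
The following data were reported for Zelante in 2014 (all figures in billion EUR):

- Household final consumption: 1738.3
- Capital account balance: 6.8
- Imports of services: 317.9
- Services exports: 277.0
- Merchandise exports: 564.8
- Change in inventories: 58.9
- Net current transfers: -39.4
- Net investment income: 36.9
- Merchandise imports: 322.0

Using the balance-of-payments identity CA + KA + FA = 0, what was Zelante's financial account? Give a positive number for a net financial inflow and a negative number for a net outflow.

Goods balance = 564.8 - 322.0 = 242.8
Services balance = 277.0 - 317.9 = -40.9
Trade balance (goods + services) = 242.8 + (-40.9) = 201.9
Net primary income = 36.9
Net secondary income = -39.4
Current account = 201.9 + 36.9 + (-39.4) = 199.4
Financial account = -(199.4 + 6.8) = -206.2

-206.2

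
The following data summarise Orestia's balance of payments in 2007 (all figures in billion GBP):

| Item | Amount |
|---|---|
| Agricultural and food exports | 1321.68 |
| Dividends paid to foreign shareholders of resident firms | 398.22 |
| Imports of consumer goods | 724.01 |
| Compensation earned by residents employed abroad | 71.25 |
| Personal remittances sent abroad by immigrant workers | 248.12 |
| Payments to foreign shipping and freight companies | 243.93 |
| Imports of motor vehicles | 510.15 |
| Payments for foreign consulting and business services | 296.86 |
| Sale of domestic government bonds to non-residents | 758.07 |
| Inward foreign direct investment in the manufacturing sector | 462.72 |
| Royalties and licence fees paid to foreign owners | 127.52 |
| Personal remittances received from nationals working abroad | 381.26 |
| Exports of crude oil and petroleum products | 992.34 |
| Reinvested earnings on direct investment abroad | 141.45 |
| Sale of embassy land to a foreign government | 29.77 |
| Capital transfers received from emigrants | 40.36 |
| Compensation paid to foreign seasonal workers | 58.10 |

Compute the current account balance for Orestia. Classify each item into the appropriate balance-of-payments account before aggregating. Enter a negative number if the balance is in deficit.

301.07

Goods: 1321.68 + 992.34 - 724.01 - 510.15 = 1079.86
Services: -296.86 - 243.93 - 127.52 = -668.31
Primary income: -58.10 + 141.45 + 71.25 - 398.22 = -243.62
Secondary income: -248.12 + 381.26 = 133.14
Current account = 1079.86 + (-668.31) + (-243.62) + 133.14 = 301.07
(Excluded from the current account — financial account: sale of domestic government bonds to non-residents 758.07, inward foreign direct investment in the manufacturing sector 462.72; capital account: sale of embassy land to a foreign government 29.77, capital transfers received from emigrants 40.36.)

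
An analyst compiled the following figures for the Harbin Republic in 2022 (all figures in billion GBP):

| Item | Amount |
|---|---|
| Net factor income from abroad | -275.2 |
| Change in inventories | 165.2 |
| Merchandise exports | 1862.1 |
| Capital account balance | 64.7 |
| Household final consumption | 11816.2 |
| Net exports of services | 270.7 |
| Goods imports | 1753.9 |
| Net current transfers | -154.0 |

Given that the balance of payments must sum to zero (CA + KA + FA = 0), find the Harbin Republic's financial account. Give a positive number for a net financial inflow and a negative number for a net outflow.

-14.4

Goods balance = 1862.1 - 1753.9 = 108.2
Services balance = 270.7
Trade balance (goods + services) = 108.2 + 270.7 = 378.9
Net primary income = -275.2
Net secondary income = -154.0
Current account = 378.9 + (-275.2) + (-154.0) = -50.3
Financial account = -(-50.3 + 64.7) = -14.4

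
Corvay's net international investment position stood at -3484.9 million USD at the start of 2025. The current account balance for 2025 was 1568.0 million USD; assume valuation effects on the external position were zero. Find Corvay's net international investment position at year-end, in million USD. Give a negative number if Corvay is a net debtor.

With no valuation effects, change in NIIP = current account = 1568.0
End-of-year NIIP = -3484.9 + 1568.0 = -1916.9

-1916.9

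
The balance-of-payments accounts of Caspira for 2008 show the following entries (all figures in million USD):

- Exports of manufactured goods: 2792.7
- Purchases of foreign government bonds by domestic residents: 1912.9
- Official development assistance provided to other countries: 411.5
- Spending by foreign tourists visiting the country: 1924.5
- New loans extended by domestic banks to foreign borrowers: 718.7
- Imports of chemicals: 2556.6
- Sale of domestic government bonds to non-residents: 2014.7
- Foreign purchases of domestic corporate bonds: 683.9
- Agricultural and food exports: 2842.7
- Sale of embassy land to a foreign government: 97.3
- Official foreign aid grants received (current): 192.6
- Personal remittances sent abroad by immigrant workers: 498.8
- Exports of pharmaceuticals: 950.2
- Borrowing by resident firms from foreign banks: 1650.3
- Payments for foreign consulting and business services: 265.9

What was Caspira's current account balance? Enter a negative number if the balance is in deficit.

4969.9

Goods: -2556.6 + 950.2 + 2792.7 + 2842.7 = 4029.0
Services: -265.9 + 1924.5 = 1658.6
Secondary income: 192.6 - 498.8 - 411.5 = -717.7
Current account = 4029.0 + 1658.6 + (-717.7) = 4969.9
(Excluded from the current account — financial account: purchases of foreign government bonds by domestic residents 1912.9, new loans extended by domestic banks to foreign borrowers 718.7, sale of domestic government bonds to non-residents 2014.7, foreign purchases of domestic corporate bonds 683.9, borrowing by resident firms from foreign banks 1650.3; capital account: sale of embassy land to a foreign government 97.3.)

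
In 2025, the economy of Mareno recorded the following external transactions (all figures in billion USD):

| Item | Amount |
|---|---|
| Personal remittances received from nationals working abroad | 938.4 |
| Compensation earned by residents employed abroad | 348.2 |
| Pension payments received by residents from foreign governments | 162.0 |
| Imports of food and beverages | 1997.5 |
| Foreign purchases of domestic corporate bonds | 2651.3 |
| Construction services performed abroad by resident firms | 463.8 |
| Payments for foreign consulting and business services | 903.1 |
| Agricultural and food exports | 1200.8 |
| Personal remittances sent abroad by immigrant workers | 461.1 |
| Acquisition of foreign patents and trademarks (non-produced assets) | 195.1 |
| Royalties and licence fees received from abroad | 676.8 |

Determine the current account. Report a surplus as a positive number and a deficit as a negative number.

Goods: -1997.5 + 1200.8 = -796.7
Services: -903.1 + 463.8 + 676.8 = 237.5
Primary income: 348.2
Secondary income: 162.0 + 938.4 - 461.1 = 639.3
Current account = (-796.7) + 237.5 + 348.2 + 639.3 = 428.3
(Excluded from the current account — financial account: foreign purchases of domestic corporate bonds 2651.3; capital account: acquisition of foreign patents and trademarks (non-produced assets) 195.1.)

428.3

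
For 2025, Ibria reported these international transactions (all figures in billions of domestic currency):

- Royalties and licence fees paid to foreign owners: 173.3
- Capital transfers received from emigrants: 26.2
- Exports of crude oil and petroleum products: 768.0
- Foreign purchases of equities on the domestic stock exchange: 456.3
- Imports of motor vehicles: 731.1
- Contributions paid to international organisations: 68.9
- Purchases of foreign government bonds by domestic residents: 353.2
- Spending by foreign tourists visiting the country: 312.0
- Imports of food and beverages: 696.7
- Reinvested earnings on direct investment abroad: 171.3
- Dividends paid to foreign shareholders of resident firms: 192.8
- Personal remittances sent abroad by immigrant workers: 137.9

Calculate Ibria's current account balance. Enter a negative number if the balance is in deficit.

Goods: -731.1 - 696.7 + 768.0 = -659.8
Services: -173.3 + 312.0 = 138.7
Primary income: 171.3 - 192.8 = -21.5
Secondary income: -68.9 - 137.9 = -206.8
Current account = (-659.8) + 138.7 + (-21.5) + (-206.8) = -749.4
(Excluded from the current account — capital account: capital transfers received from emigrants 26.2; financial account: foreign purchases of equities on the domestic stock exchange 456.3, purchases of foreign government bonds by domestic residents 353.2.)

-749.4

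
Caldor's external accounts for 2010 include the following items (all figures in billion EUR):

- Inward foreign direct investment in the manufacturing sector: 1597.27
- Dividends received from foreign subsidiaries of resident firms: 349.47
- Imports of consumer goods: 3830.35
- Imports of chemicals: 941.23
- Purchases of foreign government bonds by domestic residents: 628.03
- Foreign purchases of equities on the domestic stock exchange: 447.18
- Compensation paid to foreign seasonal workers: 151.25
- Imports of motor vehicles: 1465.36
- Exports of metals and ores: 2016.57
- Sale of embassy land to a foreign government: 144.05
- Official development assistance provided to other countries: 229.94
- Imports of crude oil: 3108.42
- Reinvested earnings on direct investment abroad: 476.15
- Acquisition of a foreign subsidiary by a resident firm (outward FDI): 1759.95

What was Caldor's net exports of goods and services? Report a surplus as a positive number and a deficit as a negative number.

-7328.79

Goods: -1465.36 + 2016.57 - 3830.35 - 3108.42 - 941.23 = -7328.79
Trade balance = -7328.79 + 0.00 = -7328.79
(Excluded from the trade balance — financial account: inward foreign direct investment in the manufacturing sector 1597.27, purchases of foreign government bonds by domestic residents 628.03, foreign purchases of equities on the domestic stock exchange 447.18, acquisition of a foreign subsidiary by a resident firm (outward FDI) 1759.95; primary income: dividends received from foreign subsidiaries of resident firms 349.47, compensation paid to foreign seasonal workers 151.25, reinvested earnings on direct investment abroad 476.15; capital account: sale of embassy land to a foreign government 144.05; secondary income: official development assistance provided to other countries 229.94.)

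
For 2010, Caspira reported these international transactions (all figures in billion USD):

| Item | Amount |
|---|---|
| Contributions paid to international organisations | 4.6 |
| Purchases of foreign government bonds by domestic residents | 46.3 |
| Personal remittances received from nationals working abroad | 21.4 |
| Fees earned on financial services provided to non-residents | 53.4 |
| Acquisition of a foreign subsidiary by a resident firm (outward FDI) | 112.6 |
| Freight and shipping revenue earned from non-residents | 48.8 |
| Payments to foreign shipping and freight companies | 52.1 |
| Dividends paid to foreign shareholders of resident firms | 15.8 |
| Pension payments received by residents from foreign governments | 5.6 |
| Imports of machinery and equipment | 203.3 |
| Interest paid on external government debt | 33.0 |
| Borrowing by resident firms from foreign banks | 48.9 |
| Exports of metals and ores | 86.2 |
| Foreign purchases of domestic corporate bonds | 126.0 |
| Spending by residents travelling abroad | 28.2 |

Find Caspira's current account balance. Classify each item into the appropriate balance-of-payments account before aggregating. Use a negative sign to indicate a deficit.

Goods: 86.2 - 203.3 = -117.1
Services: 48.8 + 53.4 - 28.2 - 52.1 = 21.9
Primary income: -15.8 - 33.0 = -48.8
Secondary income: 21.4 - 4.6 + 5.6 = 22.4
Current account = (-117.1) + 21.9 + (-48.8) + 22.4 = -121.6
(Excluded from the current account — financial account: purchases of foreign government bonds by domestic residents 46.3, acquisition of a foreign subsidiary by a resident firm (outward FDI) 112.6, borrowing by resident firms from foreign banks 48.9, foreign purchases of domestic corporate bonds 126.0.)

-121.6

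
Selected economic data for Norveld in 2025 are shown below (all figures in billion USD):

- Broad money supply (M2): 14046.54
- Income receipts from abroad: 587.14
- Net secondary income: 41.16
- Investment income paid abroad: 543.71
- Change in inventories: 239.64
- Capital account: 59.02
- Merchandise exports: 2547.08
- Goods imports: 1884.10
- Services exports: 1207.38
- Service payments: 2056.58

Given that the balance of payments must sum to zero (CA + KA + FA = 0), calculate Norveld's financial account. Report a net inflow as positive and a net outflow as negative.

Goods balance = 2547.08 - 1884.10 = 662.98
Services balance = 1207.38 - 2056.58 = -849.20
Trade balance (goods + services) = 662.98 + (-849.20) = -186.22
Net primary income = 587.14 - 543.71 = 43.43
Net secondary income = 41.16
Current account = -186.22 + 43.43 + 41.16 = -101.63
Financial account = -(-101.63 + 59.02) = 42.61

42.61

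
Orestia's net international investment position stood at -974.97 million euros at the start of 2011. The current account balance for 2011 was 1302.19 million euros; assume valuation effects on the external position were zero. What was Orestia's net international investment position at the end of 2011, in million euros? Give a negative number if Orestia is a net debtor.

With no valuation effects, change in NIIP = current account = 1302.19
End-of-year NIIP = -974.97 + 1302.19 = 327.22

327.22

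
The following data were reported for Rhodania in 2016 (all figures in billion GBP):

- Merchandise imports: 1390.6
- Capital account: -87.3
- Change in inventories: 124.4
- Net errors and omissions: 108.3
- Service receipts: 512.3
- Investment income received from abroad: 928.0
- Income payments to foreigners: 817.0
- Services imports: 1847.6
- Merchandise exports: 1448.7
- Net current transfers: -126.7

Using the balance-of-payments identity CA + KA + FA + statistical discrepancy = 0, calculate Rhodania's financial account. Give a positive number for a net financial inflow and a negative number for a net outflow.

Goods balance = 1448.7 - 1390.6 = 58.1
Services balance = 512.3 - 1847.6 = -1335.3
Trade balance (goods + services) = 58.1 + (-1335.3) = -1277.2
Net primary income = 928.0 - 817.0 = 111.0
Net secondary income = -126.7
Current account = -1277.2 + 111.0 + (-126.7) = -1292.9
Financial account = -(-1292.9 + (-87.3) + 108.3) = 1271.9

1271.9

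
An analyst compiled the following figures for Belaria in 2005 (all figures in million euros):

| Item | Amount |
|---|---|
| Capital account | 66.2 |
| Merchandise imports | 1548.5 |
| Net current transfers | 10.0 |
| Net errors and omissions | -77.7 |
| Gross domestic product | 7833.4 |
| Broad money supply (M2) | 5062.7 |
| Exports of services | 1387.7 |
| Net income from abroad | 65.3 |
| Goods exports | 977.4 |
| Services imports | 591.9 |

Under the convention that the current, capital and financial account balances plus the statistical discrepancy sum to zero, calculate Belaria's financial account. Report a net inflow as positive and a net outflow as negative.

Goods balance = 977.4 - 1548.5 = -571.1
Services balance = 1387.7 - 591.9 = 795.8
Trade balance (goods + services) = -571.1 + 795.8 = 224.7
Net primary income = 65.3
Net secondary income = 10.0
Current account = 224.7 + 65.3 + 10.0 = 300.0
Financial account = -(300.0 + 66.2 + (-77.7)) = -288.5

-288.5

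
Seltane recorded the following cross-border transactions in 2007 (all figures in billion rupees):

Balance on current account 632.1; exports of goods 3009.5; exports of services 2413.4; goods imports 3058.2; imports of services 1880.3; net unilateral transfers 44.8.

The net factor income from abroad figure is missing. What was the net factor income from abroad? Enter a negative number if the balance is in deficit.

102.9

Current account = goods balance + services balance + net primary income + net secondary income
Sum of the known components = 529.2
Net factor income from abroad = CA - (known components) = 632.1 - 529.2 = 102.9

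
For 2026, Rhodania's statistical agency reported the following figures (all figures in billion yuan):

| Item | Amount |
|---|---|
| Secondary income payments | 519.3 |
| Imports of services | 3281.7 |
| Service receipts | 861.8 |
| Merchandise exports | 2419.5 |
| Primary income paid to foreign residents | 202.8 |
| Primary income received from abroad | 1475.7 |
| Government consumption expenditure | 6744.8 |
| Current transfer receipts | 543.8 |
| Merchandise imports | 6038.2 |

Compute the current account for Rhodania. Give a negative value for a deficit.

Goods balance = 2419.5 - 6038.2 = -3618.7
Services balance = 861.8 - 3281.7 = -2419.9
Trade balance (goods + services) = -3618.7 + (-2419.9) = -6038.6
Net primary income = 1475.7 - 202.8 = 1272.9
Net secondary income = 543.8 - 519.3 = 24.5
Current account = -6038.6 + 1272.9 + 24.5 = -4741.2

-4741.2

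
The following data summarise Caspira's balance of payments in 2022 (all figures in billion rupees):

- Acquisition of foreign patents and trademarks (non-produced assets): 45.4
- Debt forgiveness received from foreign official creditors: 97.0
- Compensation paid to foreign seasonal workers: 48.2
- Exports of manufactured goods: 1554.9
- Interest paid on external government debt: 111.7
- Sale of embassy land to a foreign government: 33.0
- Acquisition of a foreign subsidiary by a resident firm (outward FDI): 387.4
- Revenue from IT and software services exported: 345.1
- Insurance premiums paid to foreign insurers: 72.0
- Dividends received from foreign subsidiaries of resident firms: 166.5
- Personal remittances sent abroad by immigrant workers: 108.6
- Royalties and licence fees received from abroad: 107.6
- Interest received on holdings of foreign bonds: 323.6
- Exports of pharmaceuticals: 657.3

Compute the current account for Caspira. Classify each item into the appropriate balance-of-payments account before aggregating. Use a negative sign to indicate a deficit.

2814.5

Goods: 657.3 + 1554.9 = 2212.2
Services: -72.0 + 345.1 + 107.6 = 380.7
Primary income: 166.5 - 111.7 - 48.2 + 323.6 = 330.2
Secondary income: -108.6
Current account = 2212.2 + 380.7 + 330.2 + (-108.6) = 2814.5
(Excluded from the current account — capital account: acquisition of foreign patents and trademarks (non-produced assets) 45.4, debt forgiveness received from foreign official creditors 97.0, sale of embassy land to a foreign government 33.0; financial account: acquisition of a foreign subsidiary by a resident firm (outward FDI) 387.4.)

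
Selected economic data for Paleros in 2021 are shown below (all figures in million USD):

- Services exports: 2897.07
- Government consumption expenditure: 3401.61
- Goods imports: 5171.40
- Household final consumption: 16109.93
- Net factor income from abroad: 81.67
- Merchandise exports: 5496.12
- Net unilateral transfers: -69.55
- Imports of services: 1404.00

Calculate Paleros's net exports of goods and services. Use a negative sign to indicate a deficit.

Goods balance = 5496.12 - 5171.40 = 324.72
Services balance = 2897.07 - 1404.00 = 1493.07
Trade balance (goods + services) = 324.72 + 1493.07 = 1817.79

1817.79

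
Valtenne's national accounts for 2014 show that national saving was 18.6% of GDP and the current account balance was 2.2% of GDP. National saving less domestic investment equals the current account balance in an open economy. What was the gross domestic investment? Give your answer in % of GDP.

S - I = CA (net lending to the rest of the world).
I = S - CA = 18.6 - 2.2 = 16.4

16.4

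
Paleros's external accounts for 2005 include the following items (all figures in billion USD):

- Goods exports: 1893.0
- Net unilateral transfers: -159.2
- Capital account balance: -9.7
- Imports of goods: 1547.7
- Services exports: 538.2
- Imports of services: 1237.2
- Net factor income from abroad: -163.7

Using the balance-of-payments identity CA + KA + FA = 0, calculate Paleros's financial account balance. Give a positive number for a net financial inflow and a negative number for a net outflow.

686.3

Goods balance = 1893.0 - 1547.7 = 345.3
Services balance = 538.2 - 1237.2 = -699.0
Trade balance (goods + services) = 345.3 + (-699.0) = -353.7
Net primary income = -163.7
Net secondary income = -159.2
Current account = -353.7 + (-163.7) + (-159.2) = -676.6
Financial account = -(-676.6 + (-9.7)) = 686.3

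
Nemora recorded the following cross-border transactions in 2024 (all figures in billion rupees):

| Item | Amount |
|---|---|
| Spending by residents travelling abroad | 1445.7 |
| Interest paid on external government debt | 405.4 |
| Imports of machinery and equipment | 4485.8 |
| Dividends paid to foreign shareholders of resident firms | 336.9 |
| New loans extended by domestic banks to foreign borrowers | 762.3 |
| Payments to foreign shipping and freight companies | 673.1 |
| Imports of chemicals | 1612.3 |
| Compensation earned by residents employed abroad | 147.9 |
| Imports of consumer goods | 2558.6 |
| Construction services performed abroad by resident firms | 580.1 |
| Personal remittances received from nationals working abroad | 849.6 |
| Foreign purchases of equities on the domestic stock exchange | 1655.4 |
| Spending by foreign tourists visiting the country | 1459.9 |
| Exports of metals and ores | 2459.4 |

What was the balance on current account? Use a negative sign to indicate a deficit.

Goods: -2558.6 - 1612.3 - 4485.8 + 2459.4 = -6197.3
Services: -1445.7 + 580.1 - 673.1 + 1459.9 = -78.8
Primary income: -405.4 + 147.9 - 336.9 = -594.4
Secondary income: 849.6
Current account = (-6197.3) + (-78.8) + (-594.4) + 849.6 = -6020.9
(Excluded from the current account — financial account: new loans extended by domestic banks to foreign borrowers 762.3, foreign purchases of equities on the domestic stock exchange 1655.4.)

-6020.9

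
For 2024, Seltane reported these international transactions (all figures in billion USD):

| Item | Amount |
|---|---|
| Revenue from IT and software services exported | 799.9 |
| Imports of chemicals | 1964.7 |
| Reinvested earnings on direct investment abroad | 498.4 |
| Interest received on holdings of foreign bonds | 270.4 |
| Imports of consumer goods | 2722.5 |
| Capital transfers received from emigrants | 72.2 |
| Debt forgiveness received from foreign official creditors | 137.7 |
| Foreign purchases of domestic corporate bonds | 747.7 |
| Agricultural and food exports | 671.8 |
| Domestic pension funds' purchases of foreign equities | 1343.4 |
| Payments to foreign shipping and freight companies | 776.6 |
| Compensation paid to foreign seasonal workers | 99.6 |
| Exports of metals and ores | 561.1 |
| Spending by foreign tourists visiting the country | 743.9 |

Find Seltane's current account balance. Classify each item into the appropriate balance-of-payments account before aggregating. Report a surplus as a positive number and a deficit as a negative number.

Goods: -1964.7 - 2722.5 + 671.8 + 561.1 = -3454.3
Services: 799.9 + 743.9 - 776.6 = 767.2
Primary income: 270.4 - 99.6 + 498.4 = 669.2
Current account = (-3454.3) + 767.2 + 669.2 = -2017.9
(Excluded from the current account — capital account: capital transfers received from emigrants 72.2, debt forgiveness received from foreign official creditors 137.7; financial account: foreign purchases of domestic corporate bonds 747.7, domestic pension funds' purchases of foreign equities 1343.4.)

-2017.9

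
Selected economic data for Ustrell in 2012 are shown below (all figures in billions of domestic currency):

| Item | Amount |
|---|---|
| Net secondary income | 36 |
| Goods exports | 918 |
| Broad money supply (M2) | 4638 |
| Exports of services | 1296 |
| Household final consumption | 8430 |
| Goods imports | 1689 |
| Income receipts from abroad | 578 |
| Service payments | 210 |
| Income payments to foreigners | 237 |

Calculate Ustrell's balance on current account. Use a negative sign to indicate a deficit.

692

Goods balance = 918 - 1689 = -771
Services balance = 1296 - 210 = 1086
Trade balance (goods + services) = -771 + 1086 = 315
Net primary income = 578 - 237 = 341
Net secondary income = 36
Current account = 315 + 341 + 36 = 692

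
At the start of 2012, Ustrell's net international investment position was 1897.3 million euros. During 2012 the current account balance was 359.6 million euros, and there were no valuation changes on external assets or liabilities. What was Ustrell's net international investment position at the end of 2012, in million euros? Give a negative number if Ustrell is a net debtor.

With no valuation effects, change in NIIP = current account = 359.6
End-of-year NIIP = 1897.3 + 359.6 = 2256.9

2256.9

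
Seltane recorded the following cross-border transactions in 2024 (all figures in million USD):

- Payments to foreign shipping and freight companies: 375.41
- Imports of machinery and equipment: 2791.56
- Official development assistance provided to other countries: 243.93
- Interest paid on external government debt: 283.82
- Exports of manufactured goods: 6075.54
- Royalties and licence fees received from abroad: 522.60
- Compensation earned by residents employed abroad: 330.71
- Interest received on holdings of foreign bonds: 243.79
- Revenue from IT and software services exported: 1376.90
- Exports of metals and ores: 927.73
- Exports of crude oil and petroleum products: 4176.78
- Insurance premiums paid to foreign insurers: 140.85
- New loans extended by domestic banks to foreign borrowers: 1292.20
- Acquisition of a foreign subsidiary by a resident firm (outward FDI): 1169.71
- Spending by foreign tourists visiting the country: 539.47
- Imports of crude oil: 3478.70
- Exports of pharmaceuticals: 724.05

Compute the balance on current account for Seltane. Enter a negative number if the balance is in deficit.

7603.30

Goods: 927.73 + 6075.54 - 2791.56 + 4176.78 + 724.05 - 3478.70 = 5633.84
Services: 539.47 + 522.60 - 140.85 + 1376.90 - 375.41 = 1922.71
Primary income: 330.71 - 283.82 + 243.79 = 290.68
Secondary income: -243.93
Current account = 5633.84 + 1922.71 + 290.68 + (-243.93) = 7603.30
(Excluded from the current account — financial account: new loans extended by domestic banks to foreign borrowers 1292.20, acquisition of a foreign subsidiary by a resident firm (outward FDI) 1169.71.)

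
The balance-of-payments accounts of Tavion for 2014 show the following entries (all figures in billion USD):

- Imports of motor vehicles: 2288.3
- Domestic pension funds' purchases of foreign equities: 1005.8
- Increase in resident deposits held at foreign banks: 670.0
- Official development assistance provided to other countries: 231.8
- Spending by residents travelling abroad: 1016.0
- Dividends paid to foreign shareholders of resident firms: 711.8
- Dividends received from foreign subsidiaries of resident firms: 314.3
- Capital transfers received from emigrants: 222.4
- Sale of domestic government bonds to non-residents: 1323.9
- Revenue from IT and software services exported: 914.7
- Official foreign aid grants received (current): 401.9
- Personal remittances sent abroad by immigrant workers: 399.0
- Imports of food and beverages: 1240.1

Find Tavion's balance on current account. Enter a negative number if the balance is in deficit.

-4256.1

Goods: -2288.3 - 1240.1 = -3528.4
Services: 914.7 - 1016.0 = -101.3
Primary income: 314.3 - 711.8 = -397.5
Secondary income: -399.0 - 231.8 + 401.9 = -228.9
Current account = (-3528.4) + (-101.3) + (-397.5) + (-228.9) = -4256.1
(Excluded from the current account — financial account: domestic pension funds' purchases of foreign equities 1005.8, increase in resident deposits held at foreign banks 670.0, sale of domestic government bonds to non-residents 1323.9; capital account: capital transfers received from emigrants 222.4.)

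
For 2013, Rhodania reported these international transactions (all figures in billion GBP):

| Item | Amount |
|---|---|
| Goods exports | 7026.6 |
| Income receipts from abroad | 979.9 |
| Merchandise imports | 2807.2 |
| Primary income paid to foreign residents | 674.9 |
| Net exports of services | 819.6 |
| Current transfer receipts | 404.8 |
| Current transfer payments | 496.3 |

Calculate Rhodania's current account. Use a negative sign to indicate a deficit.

Goods balance = 7026.6 - 2807.2 = 4219.4
Services balance = 819.6
Trade balance (goods + services) = 4219.4 + 819.6 = 5039.0
Net primary income = 979.9 - 674.9 = 305.0
Net secondary income = 404.8 - 496.3 = -91.5
Current account = 5039.0 + 305.0 + (-91.5) = 5252.5

5252.5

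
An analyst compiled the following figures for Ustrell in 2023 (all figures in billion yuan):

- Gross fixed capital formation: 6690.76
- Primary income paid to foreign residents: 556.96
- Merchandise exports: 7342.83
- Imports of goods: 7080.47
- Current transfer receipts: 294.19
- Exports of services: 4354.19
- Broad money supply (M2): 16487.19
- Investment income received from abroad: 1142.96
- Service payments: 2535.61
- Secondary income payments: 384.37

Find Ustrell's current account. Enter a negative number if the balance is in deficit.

2576.76

Goods balance = 7342.83 - 7080.47 = 262.36
Services balance = 4354.19 - 2535.61 = 1818.58
Trade balance (goods + services) = 262.36 + 1818.58 = 2080.94
Net primary income = 1142.96 - 556.96 = 586.00
Net secondary income = 294.19 - 384.37 = -90.18
Current account = 2080.94 + 586.00 + (-90.18) = 2576.76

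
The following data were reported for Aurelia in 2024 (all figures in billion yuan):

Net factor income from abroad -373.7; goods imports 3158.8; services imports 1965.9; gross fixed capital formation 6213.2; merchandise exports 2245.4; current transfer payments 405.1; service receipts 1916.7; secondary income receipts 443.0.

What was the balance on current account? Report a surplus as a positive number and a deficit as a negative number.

-1298.4

Goods balance = 2245.4 - 3158.8 = -913.4
Services balance = 1916.7 - 1965.9 = -49.2
Trade balance (goods + services) = -913.4 + (-49.2) = -962.6
Net primary income = -373.7
Net secondary income = 443.0 - 405.1 = 37.9
Current account = -962.6 + (-373.7) + 37.9 = -1298.4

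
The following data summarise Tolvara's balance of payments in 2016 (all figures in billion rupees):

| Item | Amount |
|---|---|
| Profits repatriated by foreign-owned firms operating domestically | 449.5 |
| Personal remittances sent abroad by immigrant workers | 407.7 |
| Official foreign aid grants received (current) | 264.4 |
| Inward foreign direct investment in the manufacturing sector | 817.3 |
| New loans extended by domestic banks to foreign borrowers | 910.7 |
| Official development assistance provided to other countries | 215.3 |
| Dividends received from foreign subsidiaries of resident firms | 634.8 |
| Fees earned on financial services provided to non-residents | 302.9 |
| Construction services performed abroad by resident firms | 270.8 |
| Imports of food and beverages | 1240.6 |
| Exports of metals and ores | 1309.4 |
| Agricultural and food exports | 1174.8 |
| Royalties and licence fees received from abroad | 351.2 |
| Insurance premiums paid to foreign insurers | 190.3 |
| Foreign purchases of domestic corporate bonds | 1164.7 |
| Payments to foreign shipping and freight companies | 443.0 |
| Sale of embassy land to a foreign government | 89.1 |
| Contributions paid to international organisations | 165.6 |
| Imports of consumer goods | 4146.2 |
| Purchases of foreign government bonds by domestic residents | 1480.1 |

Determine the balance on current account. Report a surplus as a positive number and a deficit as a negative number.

Goods: 1174.8 - 1240.6 + 1309.4 - 4146.2 = -2902.6
Services: -190.3 + 270.8 + 351.2 + 302.9 - 443.0 = 291.6
Primary income: 634.8 - 449.5 = 185.3
Secondary income: 264.4 - 407.7 - 165.6 - 215.3 = -524.2
Current account = (-2902.6) + 291.6 + 185.3 + (-524.2) = -2949.9
(Excluded from the current account — financial account: inward foreign direct investment in the manufacturing sector 817.3, new loans extended by domestic banks to foreign borrowers 910.7, foreign purchases of domestic corporate bonds 1164.7, purchases of foreign government bonds by domestic residents 1480.1; capital account: sale of embassy land to a foreign government 89.1.)

-2949.9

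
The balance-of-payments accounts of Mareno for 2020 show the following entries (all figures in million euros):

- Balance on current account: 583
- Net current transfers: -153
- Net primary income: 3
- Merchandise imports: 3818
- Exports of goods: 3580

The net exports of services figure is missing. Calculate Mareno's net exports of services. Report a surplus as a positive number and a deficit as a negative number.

971

Current account = goods balance + services balance + net primary income + net secondary income
Sum of the known components = -388
Net exports of services = CA - (known components) = 583 - (-388) = 971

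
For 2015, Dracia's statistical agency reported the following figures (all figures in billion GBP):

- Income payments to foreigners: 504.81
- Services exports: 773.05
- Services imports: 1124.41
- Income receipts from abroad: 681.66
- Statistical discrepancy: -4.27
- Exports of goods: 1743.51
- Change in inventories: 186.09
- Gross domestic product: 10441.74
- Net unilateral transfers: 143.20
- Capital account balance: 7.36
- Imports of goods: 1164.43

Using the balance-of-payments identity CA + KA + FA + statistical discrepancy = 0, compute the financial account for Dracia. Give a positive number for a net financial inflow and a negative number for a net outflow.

-550.86

Goods balance = 1743.51 - 1164.43 = 579.08
Services balance = 773.05 - 1124.41 = -351.36
Trade balance (goods + services) = 579.08 + (-351.36) = 227.72
Net primary income = 681.66 - 504.81 = 176.85
Net secondary income = 143.20
Current account = 227.72 + 176.85 + 143.20 = 547.77
Financial account = -(547.77 + 7.36 + (-4.27)) = -550.86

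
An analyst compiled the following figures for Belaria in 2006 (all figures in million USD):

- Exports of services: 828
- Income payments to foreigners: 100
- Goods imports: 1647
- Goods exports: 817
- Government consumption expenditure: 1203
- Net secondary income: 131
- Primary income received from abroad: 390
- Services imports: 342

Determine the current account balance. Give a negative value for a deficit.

77

Goods balance = 817 - 1647 = -830
Services balance = 828 - 342 = 486
Trade balance (goods + services) = -830 + 486 = -344
Net primary income = 390 - 100 = 290
Net secondary income = 131
Current account = -344 + 290 + 131 = 77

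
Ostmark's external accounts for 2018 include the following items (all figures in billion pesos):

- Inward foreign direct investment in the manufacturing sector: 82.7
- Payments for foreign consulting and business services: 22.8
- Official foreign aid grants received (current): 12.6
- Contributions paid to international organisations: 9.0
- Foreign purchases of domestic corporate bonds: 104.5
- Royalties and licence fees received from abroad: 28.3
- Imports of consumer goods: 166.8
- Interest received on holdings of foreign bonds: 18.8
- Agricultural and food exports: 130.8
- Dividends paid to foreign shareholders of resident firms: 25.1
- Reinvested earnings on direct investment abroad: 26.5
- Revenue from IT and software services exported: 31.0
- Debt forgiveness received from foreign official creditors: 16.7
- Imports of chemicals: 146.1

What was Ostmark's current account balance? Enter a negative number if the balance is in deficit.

Goods: 130.8 - 146.1 - 166.8 = -182.1
Services: -22.8 + 28.3 + 31.0 = 36.5
Primary income: -25.1 + 26.5 + 18.8 = 20.2
Secondary income: -9.0 + 12.6 = 3.6
Current account = (-182.1) + 36.5 + 20.2 + 3.6 = -121.8
(Excluded from the current account — financial account: inward foreign direct investment in the manufacturing sector 82.7, foreign purchases of domestic corporate bonds 104.5; capital account: debt forgiveness received from foreign official creditors 16.7.)

-121.8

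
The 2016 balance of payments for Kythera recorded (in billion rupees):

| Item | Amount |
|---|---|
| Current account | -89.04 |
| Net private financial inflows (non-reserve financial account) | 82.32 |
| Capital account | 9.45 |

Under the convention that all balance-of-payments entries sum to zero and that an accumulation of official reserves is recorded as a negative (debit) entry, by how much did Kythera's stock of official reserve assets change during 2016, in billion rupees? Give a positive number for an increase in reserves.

Official reserve transactions balance = -((-89.04) + 9.45 + 82.32) = -2.73
An accumulation of reserves is recorded as a debit (negative entry), so the change in the stock of reserves is the negative of that balance.
Change in official reserves = -(-2.73) = 2.73

2.73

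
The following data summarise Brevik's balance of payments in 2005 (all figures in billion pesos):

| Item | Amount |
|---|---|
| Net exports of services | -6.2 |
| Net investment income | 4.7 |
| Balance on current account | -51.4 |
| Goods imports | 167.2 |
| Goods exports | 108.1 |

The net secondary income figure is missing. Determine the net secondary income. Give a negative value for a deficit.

Current account = goods balance + services balance + net primary income + net secondary income
Sum of the known components = -60.6
Net secondary income = CA - (known components) = -51.4 - (-60.6) = 9.2

9.2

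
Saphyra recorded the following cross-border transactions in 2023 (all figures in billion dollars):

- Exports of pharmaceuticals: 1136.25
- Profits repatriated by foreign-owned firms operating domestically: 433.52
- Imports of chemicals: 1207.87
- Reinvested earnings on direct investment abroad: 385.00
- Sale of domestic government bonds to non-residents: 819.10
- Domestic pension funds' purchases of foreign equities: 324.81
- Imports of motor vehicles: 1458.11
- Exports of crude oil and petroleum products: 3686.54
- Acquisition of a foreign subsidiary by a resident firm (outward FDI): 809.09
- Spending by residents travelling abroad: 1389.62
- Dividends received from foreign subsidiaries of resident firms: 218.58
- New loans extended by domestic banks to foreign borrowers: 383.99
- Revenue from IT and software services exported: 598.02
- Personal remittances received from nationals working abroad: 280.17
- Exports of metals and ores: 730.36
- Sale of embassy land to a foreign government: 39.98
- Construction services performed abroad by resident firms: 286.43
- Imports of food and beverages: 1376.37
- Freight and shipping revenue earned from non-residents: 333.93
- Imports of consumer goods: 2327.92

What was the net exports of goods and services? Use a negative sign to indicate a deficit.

-988.36

Goods: -2327.92 - 1207.87 + 3686.54 - 1376.37 + 730.36 + 1136.25 - 1458.11 = -817.12
Services: 333.93 + 286.43 - 1389.62 + 598.02 = -171.24
Trade balance = -817.12 + (-171.24) = -988.36
(Excluded from the trade balance — primary income: profits repatriated by foreign-owned firms operating domestically 433.52, reinvested earnings on direct investment abroad 385.00, dividends received from foreign subsidiaries of resident firms 218.58; financial account: sale of domestic government bonds to non-residents 819.10, domestic pension funds' purchases of foreign equities 324.81, acquisition of a foreign subsidiary by a resident firm (outward FDI) 809.09, new loans extended by domestic banks to foreign borrowers 383.99; secondary income: personal remittances received from nationals working abroad 280.17; capital account: sale of embassy land to a foreign government 39.98.)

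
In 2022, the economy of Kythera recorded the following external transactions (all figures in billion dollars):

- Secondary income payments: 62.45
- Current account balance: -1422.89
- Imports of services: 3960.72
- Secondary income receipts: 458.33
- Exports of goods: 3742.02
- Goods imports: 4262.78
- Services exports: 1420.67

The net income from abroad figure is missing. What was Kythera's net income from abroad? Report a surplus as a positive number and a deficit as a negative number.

1242.04

Current account = goods balance + services balance + net primary income + net secondary income
Sum of the known components = -2664.93
Net income from abroad = CA - (known components) = -1422.89 - (-2664.93) = 1242.04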